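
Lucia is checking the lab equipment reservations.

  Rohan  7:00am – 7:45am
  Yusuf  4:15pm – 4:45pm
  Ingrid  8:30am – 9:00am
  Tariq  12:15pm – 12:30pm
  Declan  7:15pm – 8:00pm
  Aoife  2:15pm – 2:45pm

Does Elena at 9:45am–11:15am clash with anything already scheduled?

No — it doesn't clash with anything

Rohan: ends 7:45am at or before Elena starts 9:45am → clear.
Ingrid: ends 9:00am at or before Elena starts 9:45am → clear.
Tariq: starts 12:15pm at or after Elena ends 11:15am → clear.
Aoife: starts 2:15pm at or after Elena ends 11:15am → clear.
Yusuf: starts 4:15pm at or after Elena ends 11:15am → clear.
Declan: starts 7:15pm at or after Elena ends 11:15am → clear.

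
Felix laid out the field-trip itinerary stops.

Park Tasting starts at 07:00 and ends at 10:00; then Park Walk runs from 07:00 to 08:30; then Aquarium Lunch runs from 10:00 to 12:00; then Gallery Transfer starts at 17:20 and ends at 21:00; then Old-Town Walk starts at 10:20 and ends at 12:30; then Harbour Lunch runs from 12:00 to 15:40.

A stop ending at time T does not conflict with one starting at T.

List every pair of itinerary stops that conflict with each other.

Sorted by start: Park Tasting, Park Walk, Aquarium Lunch, Old-Town Walk, Harbour Lunch, Gallery Transfer.
Park Walk starts before Park Tasting ends → Park Tasting and Park Walk overlap.
Aquarium Lunch starts exactly when Park Tasting ends (back-to-back, no overlap); Park Tasting is clear from here.
Aquarium Lunch starts after Park Walk ends; Park Walk is clear from here.
Old-Town Walk starts before Aquarium Lunch ends → Aquarium Lunch and Old-Town Walk overlap.
Harbour Lunch starts exactly when Aquarium Lunch ends (back-to-back, no overlap); Aquarium Lunch is clear from here.
Harbour Lunch starts before Old-Town Walk ends → Old-Town Walk and Harbour Lunch overlap.
Gallery Transfer starts after Old-Town Walk ends.
Gallery Transfer starts after Harbour Lunch ends.

Aquarium Lunch & Old-Town Walk, Harbour Lunch & Old-Town Walk, Park Tasting & Park Walk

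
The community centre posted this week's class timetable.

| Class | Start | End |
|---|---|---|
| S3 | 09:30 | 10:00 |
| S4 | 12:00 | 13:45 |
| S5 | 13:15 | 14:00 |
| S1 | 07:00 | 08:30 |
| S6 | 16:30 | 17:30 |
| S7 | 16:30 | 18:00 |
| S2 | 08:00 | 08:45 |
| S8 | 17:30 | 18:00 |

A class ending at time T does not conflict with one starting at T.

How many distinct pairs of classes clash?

4

Two intervals overlap when each starts before the other ends.
Sorted by start: S1, S2, S3, S4, S5, S6, S7, S8.
S2 starts before S1 ends → S1 and S2 overlap.
S3 starts after S1 ends; S1 is clear from here.
S3 starts after S2 ends; S2 is clear from here.
S4 starts after S3 ends; S3 is clear from here.
S5 starts before S4 ends → S4 and S5 overlap.
S6 starts after S4 ends; S4 is clear from here.
S6 starts after S5 ends; S5 is clear from here.
S7 starts before S6 ends → S6 and S7 overlap.
S8 starts exactly when S6 ends (back-to-back, no overlap).
S8 starts before S7 ends → S7 and S8 overlap.
Overlapping pairs: S1 & S2, S4 & S5, S6 & S7, S7 & S8 — 4 in total.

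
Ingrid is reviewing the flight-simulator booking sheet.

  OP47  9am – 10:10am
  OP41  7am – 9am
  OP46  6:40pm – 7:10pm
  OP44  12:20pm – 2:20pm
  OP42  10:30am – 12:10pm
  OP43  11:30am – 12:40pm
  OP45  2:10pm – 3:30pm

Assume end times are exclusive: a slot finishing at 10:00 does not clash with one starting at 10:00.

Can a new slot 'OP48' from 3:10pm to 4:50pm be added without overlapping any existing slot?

No — it overlaps OP45

OP41: ends 9am at or before OP48 starts 3:10pm → clear.
OP47: ends 10:10am at or before OP48 starts 3:10pm → clear.
OP42: ends 12:10pm at or before OP48 starts 3:10pm → clear.
OP43: ends 12:40pm at or before OP48 starts 3:10pm → clear.
OP44: ends 2:20pm at or before OP48 starts 3:10pm → clear.
OP45: starts 2:10pm before OP48 ends 4:50pm, and ends 3:30pm after OP48 starts 3:10pm → overlap.
OP46: starts 6:40pm at or after OP48 ends 4:50pm → clear.
OP48 overlaps OP45.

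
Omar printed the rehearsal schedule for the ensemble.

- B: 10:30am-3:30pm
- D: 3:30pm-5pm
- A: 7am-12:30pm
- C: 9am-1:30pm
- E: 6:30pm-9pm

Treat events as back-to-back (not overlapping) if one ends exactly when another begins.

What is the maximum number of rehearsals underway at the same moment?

Sweep the timeline, counting +1 at each start and −1 at each end (ends before starts at a tie):
7am start A → 1
9am start C → 2
10:30am start B → 3
12:30pm end A → 2
1:30pm end C → 1
3:30pm end B → 0
3:30pm start D → 1
5pm end D → 0
6:30pm start E → 1
9pm end E → 0
Peak is 3, at 10:30am (A, B, C).

3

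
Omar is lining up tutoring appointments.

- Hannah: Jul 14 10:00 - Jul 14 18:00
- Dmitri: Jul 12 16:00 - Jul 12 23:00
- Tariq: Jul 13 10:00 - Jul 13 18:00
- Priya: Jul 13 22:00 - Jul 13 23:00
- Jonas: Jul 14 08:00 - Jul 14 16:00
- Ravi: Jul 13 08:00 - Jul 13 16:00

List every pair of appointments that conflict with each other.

Sorted by start: Dmitri, Ravi, Tariq, Priya, Jonas, Hannah.
Ravi starts after Dmitri ends; Dmitri is clear from here.
Tariq starts before Ravi ends → Ravi and Tariq overlap.
Priya starts after Ravi ends; Ravi is clear from here.
Priya starts after Tariq ends; Tariq is clear from here.
Jonas starts after Priya ends; Priya is clear from here.
Hannah starts before Jonas ends → Jonas and Hannah overlap.

Hannah & Jonas, Ravi & Tariq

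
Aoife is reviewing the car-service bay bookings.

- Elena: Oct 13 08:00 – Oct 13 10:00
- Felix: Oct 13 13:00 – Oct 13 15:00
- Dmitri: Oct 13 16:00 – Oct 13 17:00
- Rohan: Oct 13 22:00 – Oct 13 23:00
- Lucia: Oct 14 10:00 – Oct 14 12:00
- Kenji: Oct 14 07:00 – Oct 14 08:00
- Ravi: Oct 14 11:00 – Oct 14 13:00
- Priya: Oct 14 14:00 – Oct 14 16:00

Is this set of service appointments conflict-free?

Check each pair: they overlap iff neither finishes before the other starts.
Sorted by start: Elena, Felix, Dmitri, Rohan, Kenji, Lucia, Ravi, Priya.
Felix starts after Elena ends, so nothing later overlaps Elena either.
Dmitri starts after Felix ends, so nothing later overlaps Felix either.
Rohan starts after Dmitri ends, so nothing later overlaps Dmitri either.
Kenji starts after Rohan ends, so nothing later overlaps Rohan either.
Lucia starts after Kenji ends, so nothing later overlaps Kenji either.
Ravi starts before Lucia ends → Lucia and Ravi overlap.
That's a conflict, so the schedule is not conflict-free.

No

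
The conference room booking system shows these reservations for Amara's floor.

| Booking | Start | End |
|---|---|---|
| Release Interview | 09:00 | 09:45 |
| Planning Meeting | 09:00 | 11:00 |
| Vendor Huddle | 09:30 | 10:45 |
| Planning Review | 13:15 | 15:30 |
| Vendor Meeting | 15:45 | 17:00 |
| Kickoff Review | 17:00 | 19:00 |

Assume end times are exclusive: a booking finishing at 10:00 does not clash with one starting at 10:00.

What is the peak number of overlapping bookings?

Sort all start/end points and keep a running count:
09:00 start Planning Meeting → 1
09:00 start Release Interview → 2
09:30 start Vendor Huddle → 3
09:45 end Release Interview → 2
10:45 end Vendor Huddle → 1
11:00 end Planning Meeting → 0
13:15 start Planning Review → 1
15:30 end Planning Review → 0
15:45 start Vendor Meeting → 1
17:00 end Vendor Meeting → 0
17:00 start Kickoff Review → 1
19:00 end Kickoff Review → 0
Peak is 3, at 09:30 (Planning Meeting, Release Interview, Vendor Huddle).

3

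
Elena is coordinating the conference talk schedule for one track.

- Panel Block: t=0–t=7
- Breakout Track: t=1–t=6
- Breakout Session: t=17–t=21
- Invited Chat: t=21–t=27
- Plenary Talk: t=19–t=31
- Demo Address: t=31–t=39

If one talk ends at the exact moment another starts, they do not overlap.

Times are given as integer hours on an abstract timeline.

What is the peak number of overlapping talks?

Sort all start/end points and keep a running count:
t=0 start Panel Block → 1
t=1 start Breakout Track → 2
t=6 end Breakout Track → 1
t=7 end Panel Block → 0
t=17 start Breakout Session → 1
t=19 start Plenary Talk → 2
t=21 end Breakout Session → 1
t=21 start Invited Chat → 2
t=27 end Invited Chat → 1
t=31 end Plenary Talk → 0
t=31 start Demo Address → 1
t=39 end Demo Address → 0
Peak is 2, at t=1 (Breakout Track, Panel Block).

2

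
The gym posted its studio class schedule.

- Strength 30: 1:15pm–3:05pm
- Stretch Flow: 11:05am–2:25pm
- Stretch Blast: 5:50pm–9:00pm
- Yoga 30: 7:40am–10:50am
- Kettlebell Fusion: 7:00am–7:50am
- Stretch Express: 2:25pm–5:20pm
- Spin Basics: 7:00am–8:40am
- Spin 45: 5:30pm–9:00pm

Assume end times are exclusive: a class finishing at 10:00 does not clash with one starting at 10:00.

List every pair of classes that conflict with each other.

Sorted by start: Spin Basics, Kettlebell Fusion, Yoga 30, Stretch Flow, Strength 30, Stretch Express, Spin 45, Stretch Blast.
Kettlebell Fusion starts before Spin Basics ends → Spin Basics and Kettlebell Fusion overlap.
Yoga 30 starts before Spin Basics ends → Spin Basics and Yoga 30 overlap.
Stretch Flow starts after Spin Basics ends, so nothing later overlaps Spin Basics either.
Yoga 30 starts before Kettlebell Fusion ends → Kettlebell Fusion and Yoga 30 overlap.
Stretch Flow starts after Kettlebell Fusion ends, so nothing later overlaps Kettlebell Fusion either.
Stretch Flow starts after Yoga 30 ends, so nothing later overlaps Yoga 30 either.
Strength 30 starts before Stretch Flow ends → Stretch Flow and Strength 30 overlap.
Stretch Express starts exactly when Stretch Flow ends (back-to-back, no overlap), so nothing later overlaps Stretch Flow either.
Stretch Express starts before Strength 30 ends → Strength 30 and Stretch Express overlap.
Spin 45 starts after Strength 30 ends, so nothing later overlaps Strength 30 either.
Spin 45 starts after Stretch Express ends, so nothing later overlaps Stretch Express either.
Stretch Blast starts before Spin 45 ends → Spin 45 and Stretch Blast overlap.

Kettlebell Fusion & Spin Basics, Kettlebell Fusion & Yoga 30, Spin 45 & Stretch Blast, Spin Basics & Yoga 30, Strength 30 & Stretch Express, Strength 30 & Stretch Flow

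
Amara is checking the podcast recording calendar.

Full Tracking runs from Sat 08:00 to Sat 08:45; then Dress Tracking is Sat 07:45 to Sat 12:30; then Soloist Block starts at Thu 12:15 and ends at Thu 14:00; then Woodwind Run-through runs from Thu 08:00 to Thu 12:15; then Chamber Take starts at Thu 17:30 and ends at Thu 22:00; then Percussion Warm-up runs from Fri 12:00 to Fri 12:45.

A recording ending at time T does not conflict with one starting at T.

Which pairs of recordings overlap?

Sorted by start: Woodwind Run-through, Soloist Block, Chamber Take, Percussion Warm-up, Dress Tracking, Full Tracking.
Soloist Block starts exactly when Woodwind Run-through ends (back-to-back, no overlap), so Woodwind Run-through has no further overlaps.
Chamber Take starts after Soloist Block ends, so Soloist Block has no further overlaps.
Percussion Warm-up starts after Chamber Take ends, so Chamber Take has no further overlaps.
Dress Tracking starts after Percussion Warm-up ends, so Percussion Warm-up has no further overlaps.
Full Tracking starts before Dress Tracking ends → Dress Tracking and Full Tracking overlap.

Dress Tracking & Full Tracking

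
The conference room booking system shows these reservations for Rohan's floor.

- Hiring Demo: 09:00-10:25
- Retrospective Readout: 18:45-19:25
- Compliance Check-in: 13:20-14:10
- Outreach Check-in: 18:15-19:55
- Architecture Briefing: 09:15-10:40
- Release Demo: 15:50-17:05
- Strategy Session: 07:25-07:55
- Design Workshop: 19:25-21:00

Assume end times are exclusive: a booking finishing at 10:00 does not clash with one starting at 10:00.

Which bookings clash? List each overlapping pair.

Architecture Briefing & Hiring Demo, Design Workshop & Outreach Check-in, Outreach Check-in & Retrospective Readout

Sorted by start: Strategy Session, Hiring Demo, Architecture Briefing, Compliance Check-in, Release Demo, Outreach Check-in, Retrospective Readout, Design Workshop.
Hiring Demo starts after Strategy Session ends — done with Strategy Session.
Architecture Briefing starts before Hiring Demo ends → Hiring Demo and Architecture Briefing overlap.
Compliance Check-in starts after Hiring Demo ends — done with Hiring Demo.
Compliance Check-in starts after Architecture Briefing ends — done with Architecture Briefing.
Release Demo starts after Compliance Check-in ends — done with Compliance Check-in.
Outreach Check-in starts after Release Demo ends — done with Release Demo.
Retrospective Readout starts before Outreach Check-in ends → Outreach Check-in and Retrospective Readout overlap.
Design Workshop starts before Outreach Check-in ends → Outreach Check-in and Design Workshop overlap.
Design Workshop starts exactly when Retrospective Readout ends (back-to-back, no overlap).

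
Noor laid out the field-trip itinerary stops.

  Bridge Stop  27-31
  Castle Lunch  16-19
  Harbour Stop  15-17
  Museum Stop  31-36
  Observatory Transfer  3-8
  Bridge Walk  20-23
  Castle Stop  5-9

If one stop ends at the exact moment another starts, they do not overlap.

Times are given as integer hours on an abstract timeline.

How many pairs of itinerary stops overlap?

2

Two intervals overlap when each starts before the other ends.
Sorted by start: Observatory Transfer, Castle Stop, Harbour Stop, Castle Lunch, Bridge Walk, Bridge Stop, Museum Stop.
Castle Stop starts before Observatory Transfer ends → Observatory Transfer and Castle Stop overlap.
Harbour Stop starts after Observatory Transfer ends — done with Observatory Transfer.
Harbour Stop starts after Castle Stop ends — done with Castle Stop.
Castle Lunch starts before Harbour Stop ends → Harbour Stop and Castle Lunch overlap.
Bridge Walk starts after Harbour Stop ends — done with Harbour Stop.
Bridge Walk starts after Castle Lunch ends — done with Castle Lunch.
Bridge Stop starts after Bridge Walk ends — done with Bridge Walk.
Museum Stop starts exactly when Bridge Stop ends (back-to-back, no overlap).
Overlapping pairs: Castle Lunch & Harbour Stop, Castle Stop & Observatory Transfer — 2 in total.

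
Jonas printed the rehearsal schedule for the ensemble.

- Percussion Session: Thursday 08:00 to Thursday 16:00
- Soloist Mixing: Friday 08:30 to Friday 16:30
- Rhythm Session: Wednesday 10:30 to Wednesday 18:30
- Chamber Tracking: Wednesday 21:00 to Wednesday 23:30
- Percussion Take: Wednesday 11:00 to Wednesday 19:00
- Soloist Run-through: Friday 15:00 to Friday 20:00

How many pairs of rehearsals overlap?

Sorted by start: Rhythm Session, Percussion Take, Chamber Tracking, Percussion Session, Soloist Mixing, Soloist Run-through.
Percussion Take starts before Rhythm Session ends → Rhythm Session and Percussion Take overlap.
Chamber Tracking starts after Rhythm Session ends, so nothing later overlaps Rhythm Session either.
Chamber Tracking starts after Percussion Take ends, so nothing later overlaps Percussion Take either.
Percussion Session starts after Chamber Tracking ends, so nothing later overlaps Chamber Tracking either.
Soloist Mixing starts after Percussion Session ends, so nothing later overlaps Percussion Session either.
Soloist Run-through starts before Soloist Mixing ends → Soloist Mixing and Soloist Run-through overlap.
Overlapping pairs: Percussion Take & Rhythm Session, Soloist Mixing & Soloist Run-through — 2 in total.

2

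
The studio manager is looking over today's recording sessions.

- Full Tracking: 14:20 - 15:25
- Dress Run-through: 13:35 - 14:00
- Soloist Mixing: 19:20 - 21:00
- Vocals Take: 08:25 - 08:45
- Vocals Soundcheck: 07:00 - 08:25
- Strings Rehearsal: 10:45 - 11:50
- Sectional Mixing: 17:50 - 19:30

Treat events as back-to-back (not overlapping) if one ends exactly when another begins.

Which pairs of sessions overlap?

Sectional Mixing & Soloist Mixing

Sorted by start: Vocals Soundcheck, Vocals Take, Strings Rehearsal, Dress Run-through, Full Tracking, Sectional Mixing, Soloist Mixing.
Vocals Take starts exactly when Vocals Soundcheck ends (back-to-back, no overlap) — done with Vocals Soundcheck.
Strings Rehearsal starts after Vocals Take ends — done with Vocals Take.
Dress Run-through starts after Strings Rehearsal ends — done with Strings Rehearsal.
Full Tracking starts after Dress Run-through ends — done with Dress Run-through.
Sectional Mixing starts after Full Tracking ends — done with Full Tracking.
Soloist Mixing starts before Sectional Mixing ends → Sectional Mixing and Soloist Mixing overlap.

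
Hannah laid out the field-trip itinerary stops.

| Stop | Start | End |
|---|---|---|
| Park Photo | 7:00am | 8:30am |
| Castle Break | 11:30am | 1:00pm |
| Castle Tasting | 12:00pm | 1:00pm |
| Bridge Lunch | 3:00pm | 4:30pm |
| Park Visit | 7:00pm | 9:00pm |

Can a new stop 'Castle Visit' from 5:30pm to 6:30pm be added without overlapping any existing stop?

Yes — the slot is free

Park Photo: ends 8:30am at or before Castle Visit starts 5:30pm → clear.
Castle Break: ends 1:00pm at or before Castle Visit starts 5:30pm → clear.
Castle Tasting: ends 1:00pm at or before Castle Visit starts 5:30pm → clear.
Bridge Lunch: ends 4:30pm at or before Castle Visit starts 5:30pm → clear.
Park Visit: starts 7:00pm at or after Castle Visit ends 6:30pm → clear.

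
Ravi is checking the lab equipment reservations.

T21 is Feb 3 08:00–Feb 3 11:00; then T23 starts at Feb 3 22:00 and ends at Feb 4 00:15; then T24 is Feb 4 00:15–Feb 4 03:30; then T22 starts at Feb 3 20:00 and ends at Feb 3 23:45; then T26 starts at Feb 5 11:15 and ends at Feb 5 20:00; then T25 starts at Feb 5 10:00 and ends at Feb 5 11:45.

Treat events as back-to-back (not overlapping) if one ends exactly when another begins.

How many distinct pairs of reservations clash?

2

Sorted by start: T21, T22, T23, T24, T25, T26.
T22 starts after T21 ends, so T21 has no further overlaps.
T23 starts before T22 ends → T22 and T23 overlap.
T24 starts after T22 ends, so T22 has no further overlaps.
T24 starts exactly when T23 ends (back-to-back, no overlap), so T23 has no further overlaps.
T25 starts after T24 ends, so T24 has no further overlaps.
T26 starts before T25 ends → T25 and T26 overlap.
Overlapping pairs: T22 & T23, T25 & T26 — 2 in total.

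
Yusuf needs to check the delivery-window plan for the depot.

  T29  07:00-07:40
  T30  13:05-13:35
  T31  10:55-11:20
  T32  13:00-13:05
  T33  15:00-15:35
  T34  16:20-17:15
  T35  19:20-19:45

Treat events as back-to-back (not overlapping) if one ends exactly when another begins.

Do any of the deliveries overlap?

No

Sorted by start: T29, T31, T32, T30, T33, T34, T35.
T31 starts after T29 ends; T29 is clear from here.
T32 starts after T31 ends; T31 is clear from here.
T30 starts exactly when T32 ends (back-to-back, no overlap); T32 is clear from here.
T33 starts after T30 ends; T30 is clear from here.
T34 starts after T33 ends; T33 is clear from here.
T35 starts after T34 ends.
Every pair is clear; the schedule has no overlaps.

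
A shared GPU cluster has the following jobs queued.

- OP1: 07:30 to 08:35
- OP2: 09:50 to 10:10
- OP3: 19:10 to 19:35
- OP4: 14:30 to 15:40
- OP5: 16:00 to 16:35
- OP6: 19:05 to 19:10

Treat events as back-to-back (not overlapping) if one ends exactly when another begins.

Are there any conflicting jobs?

Sorted by start: OP1, OP2, OP4, OP5, OP6, OP3.
OP2 starts after OP1 ends; OP1 is clear from here.
OP4 starts after OP2 ends; OP2 is clear from here.
OP5 starts after OP4 ends; OP4 is clear from here.
OP6 starts after OP5 ends; OP5 is clear from here.
OP3 starts exactly when OP6 ends (back-to-back, no overlap).
Every pair is clear; the schedule has no overlaps.

No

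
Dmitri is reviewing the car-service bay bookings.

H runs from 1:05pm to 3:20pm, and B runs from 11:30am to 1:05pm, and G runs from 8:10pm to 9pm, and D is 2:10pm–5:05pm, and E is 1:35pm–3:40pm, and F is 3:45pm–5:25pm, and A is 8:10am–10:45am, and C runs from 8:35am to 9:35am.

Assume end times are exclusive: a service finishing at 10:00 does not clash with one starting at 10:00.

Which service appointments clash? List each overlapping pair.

A & C, D & E, D & F, D & H, E & H

Two intervals overlap when each starts before the other ends.
Sorted by start: A, C, B, H, E, D, F, G.
C starts before A ends → A and C overlap.
B starts after A ends, so nothing later overlaps A either.
B starts after C ends, so nothing later overlaps C either.
H starts exactly when B ends (back-to-back, no overlap), so nothing later overlaps B either.
E starts before H ends → H and E overlap.
D starts before H ends → H and D overlap.
F starts after H ends, so nothing later overlaps H either.
D starts before E ends → E and D overlap.
F starts after E ends, so nothing later overlaps E either.
F starts before D ends → D and F overlap.
G starts after D ends.
G starts after F ends.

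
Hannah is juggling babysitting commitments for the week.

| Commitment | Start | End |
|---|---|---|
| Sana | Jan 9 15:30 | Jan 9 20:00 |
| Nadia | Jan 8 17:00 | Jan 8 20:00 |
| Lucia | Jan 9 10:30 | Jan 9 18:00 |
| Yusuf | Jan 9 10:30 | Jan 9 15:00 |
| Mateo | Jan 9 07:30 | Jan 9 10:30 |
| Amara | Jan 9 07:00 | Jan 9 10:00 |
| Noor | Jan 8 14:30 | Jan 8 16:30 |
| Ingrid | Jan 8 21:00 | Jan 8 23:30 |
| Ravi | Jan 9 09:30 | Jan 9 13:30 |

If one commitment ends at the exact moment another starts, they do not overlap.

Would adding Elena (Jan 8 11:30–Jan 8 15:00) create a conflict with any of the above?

Yes — it overlaps Noor

Noor: starts Jan 8 14:30 before Elena ends Jan 8 15:00, and ends Jan 8 16:30 after Elena starts Jan 8 11:30 → overlap.
Nadia: starts Jan 8 17:00 at or after Elena ends Jan 8 15:00 → clear.
Ingrid: starts Jan 8 21:00 at or after Elena ends Jan 8 15:00 → clear.
Amara: starts Jan 9 07:00 at or after Elena ends Jan 8 15:00 → clear.
Mateo: starts Jan 9 07:30 at or after Elena ends Jan 8 15:00 → clear.
Ravi: starts Jan 9 09:30 at or after Elena ends Jan 8 15:00 → clear.
Lucia: starts Jan 9 10:30 at or after Elena ends Jan 8 15:00 → clear.
Yusuf: starts Jan 9 10:30 at or after Elena ends Jan 8 15:00 → clear.
Sana: starts Jan 9 15:30 at or after Elena ends Jan 8 15:00 → clear.
Elena overlaps Noor.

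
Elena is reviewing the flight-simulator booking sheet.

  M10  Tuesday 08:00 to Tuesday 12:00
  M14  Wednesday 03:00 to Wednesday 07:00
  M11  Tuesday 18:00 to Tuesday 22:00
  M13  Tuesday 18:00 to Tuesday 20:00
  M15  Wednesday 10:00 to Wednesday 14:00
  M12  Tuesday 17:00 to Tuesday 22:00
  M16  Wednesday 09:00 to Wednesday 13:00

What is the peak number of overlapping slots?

Sort all start/end points and keep a running count:
Tuesday 08:00 start M10 → 1
Tuesday 12:00 end M10 → 0
Tuesday 17:00 start M12 → 1
Tuesday 18:00 start M11 → 2
Tuesday 18:00 start M13 → 3
Tuesday 20:00 end M13 → 2
Tuesday 22:00 end M11 → 1
Tuesday 22:00 end M12 → 0
Wednesday 03:00 start M14 → 1
Wednesday 07:00 end M14 → 0
Wednesday 09:00 start M16 → 1
Wednesday 10:00 start M15 → 2
Wednesday 13:00 end M16 → 1
Wednesday 14:00 end M15 → 0
Peak is 3, at Tuesday 18:00 (M11, M12, M13).

3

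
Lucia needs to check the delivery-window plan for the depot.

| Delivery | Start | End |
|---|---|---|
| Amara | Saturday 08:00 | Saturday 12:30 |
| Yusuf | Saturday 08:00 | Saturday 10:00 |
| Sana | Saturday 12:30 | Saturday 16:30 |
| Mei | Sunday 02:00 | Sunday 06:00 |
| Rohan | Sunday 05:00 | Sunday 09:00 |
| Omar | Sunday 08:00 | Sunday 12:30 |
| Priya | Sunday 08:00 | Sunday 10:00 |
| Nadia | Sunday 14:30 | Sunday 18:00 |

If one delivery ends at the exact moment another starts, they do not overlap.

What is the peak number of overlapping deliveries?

Walk through starts and ends in time order (an end at T is processed before a start at T):
Saturday 08:00 start Amara → 1
Saturday 08:00 start Yusuf → 2
Saturday 10:00 end Yusuf → 1
Saturday 12:30 end Amara → 0
Saturday 12:30 start Sana → 1
Saturday 16:30 end Sana → 0
Sunday 02:00 start Mei → 1
Sunday 05:00 start Rohan → 2
Sunday 06:00 end Mei → 1
Sunday 08:00 start Omar → 2
Sunday 08:00 start Priya → 3
Sunday 09:00 end Rohan → 2
Sunday 10:00 end Priya → 1
Sunday 12:30 end Omar → 0
Sunday 14:30 start Nadia → 1
Sunday 18:00 end Nadia → 0
Peak is 3, at Sunday 08:00 (Omar, Priya, Rohan).

3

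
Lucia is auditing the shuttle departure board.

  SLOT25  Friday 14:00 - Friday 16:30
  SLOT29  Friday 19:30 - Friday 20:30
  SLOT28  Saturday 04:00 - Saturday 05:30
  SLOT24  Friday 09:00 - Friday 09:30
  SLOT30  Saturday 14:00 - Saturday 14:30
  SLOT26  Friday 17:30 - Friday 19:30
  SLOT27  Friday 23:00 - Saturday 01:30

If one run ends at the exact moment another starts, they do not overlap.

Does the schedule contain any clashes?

Sorted by start: SLOT24, SLOT25, SLOT26, SLOT29, SLOT27, SLOT28, SLOT30.
SLOT25 starts after SLOT24 ends — done with SLOT24.
SLOT26 starts after SLOT25 ends — done with SLOT25.
SLOT29 starts exactly when SLOT26 ends (back-to-back, no overlap) — done with SLOT26.
SLOT27 starts after SLOT29 ends — done with SLOT29.
SLOT28 starts after SLOT27 ends — done with SLOT27.
SLOT30 starts after SLOT28 ends.
Every pair is clear; the schedule has no overlaps.

No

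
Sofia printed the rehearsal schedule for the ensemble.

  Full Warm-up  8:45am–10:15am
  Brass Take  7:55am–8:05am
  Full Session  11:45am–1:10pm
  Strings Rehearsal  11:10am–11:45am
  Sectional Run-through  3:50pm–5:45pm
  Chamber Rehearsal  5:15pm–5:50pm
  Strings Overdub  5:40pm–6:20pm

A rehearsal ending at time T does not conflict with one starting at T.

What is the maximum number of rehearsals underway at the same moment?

3

Sort all start/end points and keep a running count:
7:55am start Brass Take → 1
8:05am end Brass Take → 0
8:45am start Full Warm-up → 1
10:15am end Full Warm-up → 0
11:10am start Strings Rehearsal → 1
11:45am end Strings Rehearsal → 0
11:45am start Full Session → 1
1:10pm end Full Session → 0
3:50pm start Sectional Run-through → 1
5:15pm start Chamber Rehearsal → 2
5:40pm start Strings Overdub → 3
5:45pm end Sectional Run-through → 2
5:50pm end Chamber Rehearsal → 1
6:20pm end Strings Overdub → 0
Peak is 3, at 5:40pm (Chamber Rehearsal, Sectional Run-through, Strings Overdub).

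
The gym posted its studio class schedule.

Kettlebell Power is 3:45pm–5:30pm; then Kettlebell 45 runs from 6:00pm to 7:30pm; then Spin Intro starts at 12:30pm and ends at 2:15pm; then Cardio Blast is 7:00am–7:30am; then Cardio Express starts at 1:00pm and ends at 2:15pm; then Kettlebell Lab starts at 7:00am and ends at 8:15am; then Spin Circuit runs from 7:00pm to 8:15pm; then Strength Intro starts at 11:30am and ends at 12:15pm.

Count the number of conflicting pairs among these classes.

3

Two intervals overlap when each starts before the other ends.
Sorted by start: Cardio Blast, Kettlebell Lab, Strength Intro, Spin Intro, Cardio Express, Kettlebell Power, Kettlebell 45, Spin Circuit.
Kettlebell Lab starts before Cardio Blast ends → Cardio Blast and Kettlebell Lab overlap.
Strength Intro starts after Cardio Blast ends, so Cardio Blast has no further overlaps.
Strength Intro starts after Kettlebell Lab ends, so Kettlebell Lab has no further overlaps.
Spin Intro starts after Strength Intro ends, so Strength Intro has no further overlaps.
Cardio Express starts before Spin Intro ends → Spin Intro and Cardio Express overlap.
Kettlebell Power starts after Spin Intro ends, so Spin Intro has no further overlaps.
Kettlebell Power starts after Cardio Express ends, so Cardio Express has no further overlaps.
Kettlebell 45 starts after Kettlebell Power ends, so Kettlebell Power has no further overlaps.
Spin Circuit starts before Kettlebell 45 ends → Kettlebell 45 and Spin Circuit overlap.
Overlapping pairs: Cardio Blast & Kettlebell Lab, Cardio Express & Spin Intro, Kettlebell 45 & Spin Circuit — 3 in total.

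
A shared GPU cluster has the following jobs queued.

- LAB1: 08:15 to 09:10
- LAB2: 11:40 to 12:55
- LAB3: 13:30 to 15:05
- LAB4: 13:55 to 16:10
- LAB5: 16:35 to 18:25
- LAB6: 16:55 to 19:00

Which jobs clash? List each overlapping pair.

Sorted by start: LAB1, LAB2, LAB3, LAB4, LAB5, LAB6.
LAB2 starts after LAB1 ends, so nothing later overlaps LAB1 either.
LAB3 starts after LAB2 ends, so nothing later overlaps LAB2 either.
LAB4 starts before LAB3 ends → LAB3 and LAB4 overlap.
LAB5 starts after LAB3 ends, so nothing later overlaps LAB3 either.
LAB5 starts after LAB4 ends, so nothing later overlaps LAB4 either.
LAB6 starts before LAB5 ends → LAB5 and LAB6 overlap.

LAB3 & LAB4, LAB5 & LAB6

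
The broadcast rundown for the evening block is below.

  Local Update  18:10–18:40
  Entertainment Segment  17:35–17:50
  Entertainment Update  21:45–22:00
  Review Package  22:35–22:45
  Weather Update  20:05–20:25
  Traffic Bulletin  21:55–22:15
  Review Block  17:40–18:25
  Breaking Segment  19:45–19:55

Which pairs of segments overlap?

Sorted by start: Entertainment Segment, Review Block, Local Update, Breaking Segment, Weather Update, Entertainment Update, Traffic Bulletin, Review Package.
Review Block starts before Entertainment Segment ends → Entertainment Segment and Review Block overlap.
Local Update starts after Entertainment Segment ends; Entertainment Segment is clear from here.
Local Update starts before Review Block ends → Review Block and Local Update overlap.
Breaking Segment starts after Review Block ends; Review Block is clear from here.
Breaking Segment starts after Local Update ends; Local Update is clear from here.
Weather Update starts after Breaking Segment ends; Breaking Segment is clear from here.
Entertainment Update starts after Weather Update ends; Weather Update is clear from here.
Traffic Bulletin starts before Entertainment Update ends → Entertainment Update and Traffic Bulletin overlap.
Review Package starts after Entertainment Update ends.
Review Package starts after Traffic Bulletin ends.

Entertainment Segment & Review Block, Entertainment Update & Traffic Bulletin, Local Update & Review Block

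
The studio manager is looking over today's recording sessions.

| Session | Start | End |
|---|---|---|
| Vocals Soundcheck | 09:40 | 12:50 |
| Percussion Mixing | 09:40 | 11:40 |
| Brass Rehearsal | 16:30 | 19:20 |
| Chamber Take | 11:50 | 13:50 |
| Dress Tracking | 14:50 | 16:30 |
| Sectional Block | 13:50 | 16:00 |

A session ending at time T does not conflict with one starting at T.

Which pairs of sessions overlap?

Chamber Take & Vocals Soundcheck, Dress Tracking & Sectional Block, Percussion Mixing & Vocals Soundcheck

Sorted by start: Vocals Soundcheck, Percussion Mixing, Chamber Take, Sectional Block, Dress Tracking, Brass Rehearsal.
Percussion Mixing starts before Vocals Soundcheck ends → Vocals Soundcheck and Percussion Mixing overlap.
Chamber Take starts before Vocals Soundcheck ends → Vocals Soundcheck and Chamber Take overlap.
Sectional Block starts after Vocals Soundcheck ends, so Vocals Soundcheck has no further overlaps.
Chamber Take starts after Percussion Mixing ends, so Percussion Mixing has no further overlaps.
Sectional Block starts exactly when Chamber Take ends (back-to-back, no overlap), so Chamber Take has no further overlaps.
Dress Tracking starts before Sectional Block ends → Sectional Block and Dress Tracking overlap.
Brass Rehearsal starts after Sectional Block ends.
Brass Rehearsal starts exactly when Dress Tracking ends (back-to-back, no overlap).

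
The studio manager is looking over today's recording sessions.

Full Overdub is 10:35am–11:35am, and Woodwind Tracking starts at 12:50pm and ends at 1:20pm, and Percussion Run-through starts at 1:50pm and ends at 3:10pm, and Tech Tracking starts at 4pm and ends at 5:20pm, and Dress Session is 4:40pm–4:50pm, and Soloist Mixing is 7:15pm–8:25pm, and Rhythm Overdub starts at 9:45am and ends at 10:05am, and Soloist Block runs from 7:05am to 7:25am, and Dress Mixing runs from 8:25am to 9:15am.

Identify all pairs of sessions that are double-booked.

Check each pair: they overlap iff neither finishes before the other starts.
Sorted by start: Soloist Block, Dress Mixing, Rhythm Overdub, Full Overdub, Woodwind Tracking, Percussion Run-through, Tech Tracking, Dress Session, Soloist Mixing.
Dress Mixing starts after Soloist Block ends, so Soloist Block has no further overlaps.
Rhythm Overdub starts after Dress Mixing ends, so Dress Mixing has no further overlaps.
Full Overdub starts after Rhythm Overdub ends, so Rhythm Overdub has no further overlaps.
Woodwind Tracking starts after Full Overdub ends, so Full Overdub has no further overlaps.
Percussion Run-through starts after Woodwind Tracking ends, so Woodwind Tracking has no further overlaps.
Tech Tracking starts after Percussion Run-through ends, so Percussion Run-through has no further overlaps.
Dress Session starts before Tech Tracking ends → Tech Tracking and Dress Session overlap.
Soloist Mixing starts after Tech Tracking ends.
Soloist Mixing starts after Dress Session ends.

Dress Session & Tech Tracking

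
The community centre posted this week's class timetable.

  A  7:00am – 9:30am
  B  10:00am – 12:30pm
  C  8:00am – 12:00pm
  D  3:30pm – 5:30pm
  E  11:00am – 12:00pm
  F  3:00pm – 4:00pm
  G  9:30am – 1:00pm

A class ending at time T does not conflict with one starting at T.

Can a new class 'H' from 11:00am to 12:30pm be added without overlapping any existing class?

No — it overlaps B, C, E, G

A: ends 9:30am at or before H starts 11:00am → clear.
C: starts 8:00am before H ends 12:30pm, and ends 12:00pm after H starts 11:00am → overlap.
G: starts 9:30am before H ends 12:30pm, and ends 1:00pm after H starts 11:00am → overlap.
B: starts 10:00am before H ends 12:30pm, and ends 12:30pm after H starts 11:00am → overlap.
E: starts 11:00am before H ends 12:30pm, and ends 12:00pm after H starts 11:00am → overlap.
F: starts 3:00pm at or after H ends 12:30pm → clear.
D: starts 3:30pm at or after H ends 12:30pm → clear.
H overlaps B, C, E, G.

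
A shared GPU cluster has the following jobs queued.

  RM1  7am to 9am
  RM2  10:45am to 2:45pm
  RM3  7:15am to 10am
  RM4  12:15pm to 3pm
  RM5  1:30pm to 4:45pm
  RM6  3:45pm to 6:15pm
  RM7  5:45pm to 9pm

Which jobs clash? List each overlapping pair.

RM1 & RM3, RM2 & RM4, RM2 & RM5, RM4 & RM5, RM5 & RM6, RM6 & RM7

Sorted by start: RM1, RM3, RM2, RM4, RM5, RM6, RM7.
RM3 starts before RM1 ends → RM1 and RM3 overlap.
RM2 starts after RM1 ends; RM1 is clear from here.
RM2 starts after RM3 ends; RM3 is clear from here.
RM4 starts before RM2 ends → RM2 and RM4 overlap.
RM5 starts before RM2 ends → RM2 and RM5 overlap.
RM6 starts after RM2 ends; RM2 is clear from here.
RM5 starts before RM4 ends → RM4 and RM5 overlap.
RM6 starts after RM4 ends; RM4 is clear from here.
RM6 starts before RM5 ends → RM5 and RM6 overlap.
RM7 starts after RM5 ends.
RM7 starts before RM6 ends → RM6 and RM7 overlap.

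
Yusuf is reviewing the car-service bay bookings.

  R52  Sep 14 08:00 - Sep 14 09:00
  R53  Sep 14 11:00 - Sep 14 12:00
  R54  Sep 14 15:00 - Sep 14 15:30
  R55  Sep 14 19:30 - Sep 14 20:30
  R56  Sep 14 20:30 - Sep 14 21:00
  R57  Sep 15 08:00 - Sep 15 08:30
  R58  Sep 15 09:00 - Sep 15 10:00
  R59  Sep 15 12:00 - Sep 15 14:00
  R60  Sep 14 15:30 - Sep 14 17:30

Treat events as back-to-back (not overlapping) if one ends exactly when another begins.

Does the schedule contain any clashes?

No

Sorted by start: R52, R53, R54, R60, R55, R56, R57, R58, R59.
R53 starts after R52 ends — done with R52.
R54 starts after R53 ends — done with R53.
R60 starts exactly when R54 ends (back-to-back, no overlap) — done with R54.
R55 starts after R60 ends — done with R60.
R56 starts exactly when R55 ends (back-to-back, no overlap) — done with R55.
R57 starts after R56 ends — done with R56.
R58 starts after R57 ends — done with R57.
R59 starts after R58 ends.
Every pair is clear; the schedule has no overlaps.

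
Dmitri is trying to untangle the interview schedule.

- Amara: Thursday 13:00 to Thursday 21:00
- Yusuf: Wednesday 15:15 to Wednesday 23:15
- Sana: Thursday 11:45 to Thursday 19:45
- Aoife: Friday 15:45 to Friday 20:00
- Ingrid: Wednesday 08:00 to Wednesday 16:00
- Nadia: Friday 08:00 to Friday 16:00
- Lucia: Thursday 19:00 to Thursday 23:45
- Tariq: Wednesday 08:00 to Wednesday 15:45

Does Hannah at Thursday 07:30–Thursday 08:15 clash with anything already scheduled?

Ingrid: ends Wednesday 16:00 at or before Hannah starts Thursday 07:30 → clear.
Tariq: ends Wednesday 15:45 at or before Hannah starts Thursday 07:30 → clear.
Yusuf: ends Wednesday 23:15 at or before Hannah starts Thursday 07:30 → clear.
Sana: starts Thursday 11:45 at or after Hannah ends Thursday 08:15 → clear.
Amara: starts Thursday 13:00 at or after Hannah ends Thursday 08:15 → clear.
Lucia: starts Thursday 19:00 at or after Hannah ends Thursday 08:15 → clear.
Nadia: starts Friday 08:00 at or after Hannah ends Thursday 08:15 → clear.
Aoife: starts Friday 15:45 at or after Hannah ends Thursday 08:15 → clear.

No — it doesn't clash with anything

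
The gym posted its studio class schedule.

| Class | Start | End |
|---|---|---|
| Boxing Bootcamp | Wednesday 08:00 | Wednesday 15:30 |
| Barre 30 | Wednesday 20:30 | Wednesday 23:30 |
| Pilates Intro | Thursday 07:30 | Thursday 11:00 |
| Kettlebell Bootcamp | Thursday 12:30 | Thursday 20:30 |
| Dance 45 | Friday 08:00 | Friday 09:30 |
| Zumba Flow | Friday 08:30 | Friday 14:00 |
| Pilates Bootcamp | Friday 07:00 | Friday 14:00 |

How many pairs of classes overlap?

3

Check each pair: they overlap iff neither finishes before the other starts.
Sorted by start: Boxing Bootcamp, Barre 30, Pilates Intro, Kettlebell Bootcamp, Pilates Bootcamp, Dance 45, Zumba Flow.
Barre 30 starts after Boxing Bootcamp ends — done with Boxing Bootcamp.
Pilates Intro starts after Barre 30 ends — done with Barre 30.
Kettlebell Bootcamp starts after Pilates Intro ends — done with Pilates Intro.
Pilates Bootcamp starts after Kettlebell Bootcamp ends — done with Kettlebell Bootcamp.
Dance 45 starts before Pilates Bootcamp ends → Pilates Bootcamp and Dance 45 overlap.
Zumba Flow starts before Pilates Bootcamp ends → Pilates Bootcamp and Zumba Flow overlap.
Zumba Flow starts before Dance 45 ends → Dance 45 and Zumba Flow overlap.
Overlapping pairs: Dance 45 & Pilates Bootcamp, Dance 45 & Zumba Flow, Pilates Bootcamp & Zumba Flow — 3 in total.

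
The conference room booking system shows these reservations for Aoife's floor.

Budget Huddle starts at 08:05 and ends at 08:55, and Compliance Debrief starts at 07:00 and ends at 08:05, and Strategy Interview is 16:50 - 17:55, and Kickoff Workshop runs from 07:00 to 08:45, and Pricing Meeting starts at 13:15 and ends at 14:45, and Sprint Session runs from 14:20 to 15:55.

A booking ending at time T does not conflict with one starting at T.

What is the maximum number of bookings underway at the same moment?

Sort all start/end points and keep a running count:
07:00 start Compliance Debrief → 1
07:00 start Kickoff Workshop → 2
08:05 end Compliance Debrief → 1
08:05 start Budget Huddle → 2
08:45 end Kickoff Workshop → 1
08:55 end Budget Huddle → 0
13:15 start Pricing Meeting → 1
14:20 start Sprint Session → 2
14:45 end Pricing Meeting → 1
15:55 end Sprint Session → 0
16:50 start Strategy Interview → 1
17:55 end Strategy Interview → 0
Peak is 2, at 07:00 (Compliance Debrief, Kickoff Workshop).

2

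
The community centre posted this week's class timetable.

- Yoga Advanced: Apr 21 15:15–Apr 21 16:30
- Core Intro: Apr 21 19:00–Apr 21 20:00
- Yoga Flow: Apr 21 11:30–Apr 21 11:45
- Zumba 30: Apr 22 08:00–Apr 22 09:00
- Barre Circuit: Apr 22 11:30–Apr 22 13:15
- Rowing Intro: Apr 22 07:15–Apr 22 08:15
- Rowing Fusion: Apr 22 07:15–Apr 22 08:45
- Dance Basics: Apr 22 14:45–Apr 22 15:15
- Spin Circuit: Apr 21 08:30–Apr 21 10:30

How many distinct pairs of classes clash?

Sorted by start: Spin Circuit, Yoga Flow, Yoga Advanced, Core Intro, Rowing Intro, Rowing Fusion, Zumba 30, Barre Circuit, Dance Basics.
Yoga Flow starts after Spin Circuit ends — done with Spin Circuit.
Yoga Advanced starts after Yoga Flow ends — done with Yoga Flow.
Core Intro starts after Yoga Advanced ends — done with Yoga Advanced.
Rowing Intro starts after Core Intro ends — done with Core Intro.
Rowing Fusion starts before Rowing Intro ends → Rowing Intro and Rowing Fusion overlap.
Zumba 30 starts before Rowing Intro ends → Rowing Intro and Zumba 30 overlap.
Barre Circuit starts after Rowing Intro ends — done with Rowing Intro.
Zumba 30 starts before Rowing Fusion ends → Rowing Fusion and Zumba 30 overlap.
Barre Circuit starts after Rowing Fusion ends — done with Rowing Fusion.
Barre Circuit starts after Zumba 30 ends — done with Zumba 30.
Dance Basics starts after Barre Circuit ends.
Overlapping pairs: Rowing Fusion & Rowing Intro, Rowing Fusion & Zumba 30, Rowing Intro & Zumba 30 — 3 in total.

3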